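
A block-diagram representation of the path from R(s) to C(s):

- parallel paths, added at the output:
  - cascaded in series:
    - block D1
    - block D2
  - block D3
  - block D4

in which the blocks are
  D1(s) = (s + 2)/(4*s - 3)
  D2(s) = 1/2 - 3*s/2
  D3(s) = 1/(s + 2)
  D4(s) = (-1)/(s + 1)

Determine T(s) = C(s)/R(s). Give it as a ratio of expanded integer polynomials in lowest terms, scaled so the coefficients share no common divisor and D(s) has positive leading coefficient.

Answer: (-3*s^4 - 14*s^3 - 19*s^2 - 12*s + 10)/(8*s^3 + 18*s^2 - 2*s - 12)

Working:
1. series reduction of D1, D2, giving (-3*s^2 - 5*s + 2)/(8*s - 6)
2. add (D1*D2), D3, D4 (parallel), giving the overall T(s)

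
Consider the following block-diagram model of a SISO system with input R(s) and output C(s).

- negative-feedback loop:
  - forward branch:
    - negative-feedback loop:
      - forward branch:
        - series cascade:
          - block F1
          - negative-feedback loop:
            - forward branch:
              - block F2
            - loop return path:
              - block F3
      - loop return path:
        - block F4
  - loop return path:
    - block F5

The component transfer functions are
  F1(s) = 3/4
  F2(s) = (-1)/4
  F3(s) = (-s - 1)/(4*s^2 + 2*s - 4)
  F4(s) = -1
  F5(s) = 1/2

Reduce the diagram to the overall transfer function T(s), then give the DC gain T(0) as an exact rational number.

Step 1: feedback reduction of F2, F3: (-4*s^2 - 2*s + 4)/(16*s^2 + 9*s - 15)
Step 2: cascade F1, [F2/(1+F2*F3)]: (-6*s^2 - 3*s + 6)/(32*s^2 + 18*s - 30)
Step 3: reduce the feedback loop with forward (F1*[F2/(1+F2*F3)]) and return F4: (-6*s^2 - 3*s + 6)/(38*s^2 + 21*s - 36)
Step 4: close the feedback loop around [(F1*[F2/(1+F2*F3)])/(1+(F1*[F2/(1+F2*F3)])*F4)], F5: (-12*s^2 - 6*s + 12)/(70*s^2 + 39*s - 66)
That last expression is T(s); at s = 0 only the constant terms survive, so T(0) = 12/(-66) = -2/11.

Final answer: -2/11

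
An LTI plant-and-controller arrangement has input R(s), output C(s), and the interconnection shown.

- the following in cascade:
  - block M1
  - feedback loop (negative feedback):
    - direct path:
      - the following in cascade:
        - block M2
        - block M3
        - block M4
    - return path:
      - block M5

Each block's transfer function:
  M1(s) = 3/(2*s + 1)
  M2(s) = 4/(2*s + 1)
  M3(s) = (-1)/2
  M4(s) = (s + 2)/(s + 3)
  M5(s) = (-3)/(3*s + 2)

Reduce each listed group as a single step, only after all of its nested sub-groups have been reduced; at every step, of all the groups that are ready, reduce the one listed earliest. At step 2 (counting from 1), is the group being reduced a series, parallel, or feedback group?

Step 1 - combine M2, M3, M4 in series
Step 2 - collapse the loop ((M2*M3*M4) forward, M5 return)
Step 3 - series reduction of M1, [(M2*M3*M4)/(1+(M2*M3*M4)*M5)]
Step 2: feedback.

Hence the answer: feedback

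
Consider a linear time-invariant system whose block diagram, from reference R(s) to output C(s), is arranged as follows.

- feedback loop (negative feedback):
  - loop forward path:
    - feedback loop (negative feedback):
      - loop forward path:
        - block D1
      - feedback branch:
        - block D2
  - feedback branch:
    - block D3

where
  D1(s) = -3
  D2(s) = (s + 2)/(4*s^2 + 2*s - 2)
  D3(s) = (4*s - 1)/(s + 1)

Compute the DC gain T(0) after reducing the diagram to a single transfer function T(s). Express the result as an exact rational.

Answer: -3/7

Working:
Step 1: apply the feedback formula to D1, D2; result (-12*s^2 - 6*s + 6)/(4*s^2 - s - 8)
Step 2: feedback reduction of [D1/(1+D1*D2)], D3; result (12*s^2 + 6*s - 6)/(44*s^2 - 35*s + 14)
Evaluating the step-2 result (the overall T(s)) at s = 0 gives T(0) = -6/14 = -3/7.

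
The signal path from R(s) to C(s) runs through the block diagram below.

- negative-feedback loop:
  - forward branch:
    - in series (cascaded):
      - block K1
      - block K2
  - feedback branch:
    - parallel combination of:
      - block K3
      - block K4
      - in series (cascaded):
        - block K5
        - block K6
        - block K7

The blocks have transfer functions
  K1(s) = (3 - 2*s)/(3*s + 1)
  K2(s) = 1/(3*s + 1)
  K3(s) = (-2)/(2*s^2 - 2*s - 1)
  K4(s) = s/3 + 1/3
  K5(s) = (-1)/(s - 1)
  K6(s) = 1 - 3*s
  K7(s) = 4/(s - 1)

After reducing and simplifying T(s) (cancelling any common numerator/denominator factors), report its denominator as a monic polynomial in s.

Reducing step by step:

Step 1: reduce the series chain K1, K2 = (3 - 2*s)/(9*s^2 + 6*s + 1)
Step 2: cascade K5, K6, K7 = (12*s - 4)/(s^2 - 2*s + 1)
Step 3: add K3, K4, (K5*K6*K7) (parallel) = (2*s^5 - 4*s^4 + 71*s^3 - 97*s^2 - s + 5)/(6*s^4 - 18*s^3 + 15*s^2 - 3)
Step 4: feedback reduction of (K1*K2), (K3+K4+(K5*K6*K7)) = (-12*s^5 + 54*s^4 - 84*s^3 + 45*s^2 + 6*s - 9)/(50*s^6 - 112*s^5 - 121*s^4 + 479*s^3 - 301*s^2 - 31*s + 12)
Step 4 gives the fully reduced T(s), with no common factor left to cancel. The denominator's leading coefficient is 50, so divide each of its coefficients by 50 to get the monic form.

Answer: s^6 - 56*s^5/25 - 121*s^4/50 + 479*s^3/50 - 301*s^2/50 - 31*s/50 + 6/25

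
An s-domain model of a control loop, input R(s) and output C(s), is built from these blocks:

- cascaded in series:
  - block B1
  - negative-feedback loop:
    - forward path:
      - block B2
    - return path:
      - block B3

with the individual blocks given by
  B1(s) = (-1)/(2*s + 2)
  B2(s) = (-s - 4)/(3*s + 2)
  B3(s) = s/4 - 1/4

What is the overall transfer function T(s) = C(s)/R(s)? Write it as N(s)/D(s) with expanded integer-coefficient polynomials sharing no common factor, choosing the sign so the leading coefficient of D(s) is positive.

Reducing step by step:

[1] reduce the feedback loop with forward B2 and return B3 = (4*s + 16)/(s^2 - 9*s - 12)
[2] combine B1, [B2/(1+B2*B3)] in series; the result is T(s) itself (integer coefficients, no common factor, positive leading denominator coefficient)

Answer: (-2*s - 8)/(s^3 - 8*s^2 - 21*s - 12)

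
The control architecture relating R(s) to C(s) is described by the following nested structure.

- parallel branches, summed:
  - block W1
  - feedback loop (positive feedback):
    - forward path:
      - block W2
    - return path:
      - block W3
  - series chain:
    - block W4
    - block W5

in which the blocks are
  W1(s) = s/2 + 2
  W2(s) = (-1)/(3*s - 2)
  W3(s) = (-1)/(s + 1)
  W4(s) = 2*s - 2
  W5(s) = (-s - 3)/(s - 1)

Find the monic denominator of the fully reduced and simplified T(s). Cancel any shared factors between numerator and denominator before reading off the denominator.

Step 1. collapse the loop (W2 forward, W3 return); result (-s - 1)/(3*s^2 + s - 3)
Step 2. combine W4, W5 in series; result -2*s - 6
Step 3. reduce the parallel group W1, [W2/(1-W2*W3)], (W4*W5); result (-9*s^3 - 27*s^2 - s + 22)/(6*s^2 + 2*s - 6)
The result of step 3 is T(s) in lowest terms. Its denominator has leading coefficient 6; dividing the denominator through by 6 makes it monic.

Hence the answer: s^2 + s/3 - 1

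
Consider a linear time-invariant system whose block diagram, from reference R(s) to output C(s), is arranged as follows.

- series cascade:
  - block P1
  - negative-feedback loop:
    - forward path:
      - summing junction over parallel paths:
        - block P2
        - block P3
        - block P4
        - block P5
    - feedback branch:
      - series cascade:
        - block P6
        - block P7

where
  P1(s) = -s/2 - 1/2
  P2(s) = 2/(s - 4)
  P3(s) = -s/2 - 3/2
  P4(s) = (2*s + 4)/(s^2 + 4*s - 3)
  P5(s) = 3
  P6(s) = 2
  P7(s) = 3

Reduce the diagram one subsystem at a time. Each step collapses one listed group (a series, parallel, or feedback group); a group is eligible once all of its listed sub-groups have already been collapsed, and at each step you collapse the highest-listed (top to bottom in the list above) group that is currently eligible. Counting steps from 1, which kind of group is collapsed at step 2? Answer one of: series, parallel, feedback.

Answer: series

Working:
Step 1. combine P2, P3, P4, P5 in parallel
Step 2. cascade P6, P7
Step 3. feedback reduction of (P2+P3+P4+P5), (P6*P7)
Step 4. reduce the series chain P1, [(P2+P3+P4+P5)/(1+(P2+P3+P4+P5)*(P6*P7))]
Step 2: series.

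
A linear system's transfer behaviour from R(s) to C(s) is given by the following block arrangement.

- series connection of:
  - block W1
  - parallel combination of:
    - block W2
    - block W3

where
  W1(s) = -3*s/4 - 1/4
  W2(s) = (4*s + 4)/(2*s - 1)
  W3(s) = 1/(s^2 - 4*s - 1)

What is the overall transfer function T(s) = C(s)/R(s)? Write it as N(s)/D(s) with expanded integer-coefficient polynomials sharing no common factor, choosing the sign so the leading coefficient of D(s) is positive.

The answer is (-12*s^4 + 32*s^3 + 66*s^2 + 33*s + 5)/(8*s^3 - 36*s^2 + 8*s + 4).

Reasoning:
1. add W2, W3 (parallel): (4*s^3 - 12*s^2 - 18*s - 5)/(2*s^3 - 9*s^2 + 2*s + 1)
2. cascade W1, (W2+W3), which is the overall transfer function T(s) = C(s)/R(s) in lowest terms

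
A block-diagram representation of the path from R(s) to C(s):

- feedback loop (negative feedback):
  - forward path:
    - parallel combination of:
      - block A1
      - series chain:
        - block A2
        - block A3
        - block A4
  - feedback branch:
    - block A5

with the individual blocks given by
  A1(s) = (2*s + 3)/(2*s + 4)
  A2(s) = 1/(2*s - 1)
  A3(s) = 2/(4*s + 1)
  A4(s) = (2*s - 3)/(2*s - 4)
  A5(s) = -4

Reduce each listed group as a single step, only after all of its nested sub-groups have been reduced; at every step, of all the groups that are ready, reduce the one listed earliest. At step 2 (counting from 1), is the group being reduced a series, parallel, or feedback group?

The answer is parallel.

Reasoning:
(1) series reduction of A2, A3, A4
(2) reduce the parallel group A1, (A2*A3*A4)
(3) apply the feedback formula to (A1+(A2*A3*A4)), A5
Step 2: parallel.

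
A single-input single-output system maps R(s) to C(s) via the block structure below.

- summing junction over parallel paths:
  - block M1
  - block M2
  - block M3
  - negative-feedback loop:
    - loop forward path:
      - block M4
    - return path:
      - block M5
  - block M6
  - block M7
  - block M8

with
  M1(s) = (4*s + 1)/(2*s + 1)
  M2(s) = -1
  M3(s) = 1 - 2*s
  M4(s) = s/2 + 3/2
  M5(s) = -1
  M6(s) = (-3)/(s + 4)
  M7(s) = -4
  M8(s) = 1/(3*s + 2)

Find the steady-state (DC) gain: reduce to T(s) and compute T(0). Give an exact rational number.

First reduce the diagram to T(s).

Step 1 - reduce the feedback loop with forward M4 and return M5; result (-s - 3)/(s + 1)
Step 2 - sum the parallel branches M1, M2, M3, [M4/(1+M4*M5)], M6, M7, M8; result (-12*s^5 - 92*s^4 - 264*s^3 - 366*s^2 - 226*s - 50)/(6*s^4 + 37*s^3 + 61*s^2 + 38*s + 8)
Step 2 gives the overall T(s). Then T(0) = -50/8 = -25/4.

Answer: -25/4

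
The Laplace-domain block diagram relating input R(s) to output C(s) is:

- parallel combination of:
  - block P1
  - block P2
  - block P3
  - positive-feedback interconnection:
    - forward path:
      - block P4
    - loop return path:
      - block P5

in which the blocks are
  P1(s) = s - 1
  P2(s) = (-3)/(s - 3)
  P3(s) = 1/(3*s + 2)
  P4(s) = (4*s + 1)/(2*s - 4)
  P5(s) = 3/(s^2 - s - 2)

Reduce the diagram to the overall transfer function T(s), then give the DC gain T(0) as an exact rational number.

The answer is 1/10.

Reasoning:
Step 1 - collapse the loop (P4 forward, P5 return) -> (4*s^3 - 3*s^2 - 9*s - 2)/(2*s^3 - 6*s^2 - 12*s + 5)
Step 2 - parallel reduction of P1, P2, P3, [P4/(1-P4*P5)] -> (6*s^6 - 26*s^5 - 27*s^4 + 141*s^3 + 127*s^2 + 69*s - 3)/(6*s^5 - 32*s^4 - 6*s^3 + 135*s^2 + 37*s - 30)
Step 2 gives the overall T(s). Then T(0) = -3/(-30) = 1/10.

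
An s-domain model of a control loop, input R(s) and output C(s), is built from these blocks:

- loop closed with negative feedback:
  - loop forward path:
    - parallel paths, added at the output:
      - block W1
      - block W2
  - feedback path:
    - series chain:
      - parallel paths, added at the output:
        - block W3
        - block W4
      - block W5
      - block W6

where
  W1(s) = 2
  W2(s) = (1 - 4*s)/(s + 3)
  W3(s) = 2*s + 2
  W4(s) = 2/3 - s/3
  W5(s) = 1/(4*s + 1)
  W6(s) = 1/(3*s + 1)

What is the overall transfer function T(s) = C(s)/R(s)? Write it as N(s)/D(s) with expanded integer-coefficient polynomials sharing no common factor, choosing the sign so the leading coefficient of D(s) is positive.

The answer is (-72*s^3 + 210*s^2 + 141*s + 21)/(36*s^3 + 119*s^2 + 85*s + 65).

Reasoning:
[1] parallel reduction of W1, W2 gives (7 - 2*s)/(s + 3)
[2] add W3, W4 (parallel) gives 5*s/3 + 8/3
[3] multiply (W3+W4), W5, W6 (series) gives (5*s + 8)/(36*s^2 + 21*s + 3)
[4] close the feedback loop around (W1+W2), ((W3+W4)*W5*W6); the result is T(s) itself (integer coefficients, no common factor, positive leading denominator coefficient)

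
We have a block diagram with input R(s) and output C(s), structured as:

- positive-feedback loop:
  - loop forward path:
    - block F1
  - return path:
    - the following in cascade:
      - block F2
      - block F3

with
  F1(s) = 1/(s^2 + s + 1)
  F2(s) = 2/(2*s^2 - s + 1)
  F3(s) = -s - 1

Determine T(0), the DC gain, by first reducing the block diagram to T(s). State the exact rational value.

Reducing step by step:

[1] series reduction of F2, F3 -> (-2*s - 2)/(2*s^2 - s + 1)
[2] feedback reduction of F1, (F2*F3) -> (2*s^2 - s + 1)/(2*s^4 + s^3 + 2*s^2 + 2*s + 3)
DC gain: substitute s = 0 into T(s) from step 2: T(0) = 1/3.

Answer: 1/3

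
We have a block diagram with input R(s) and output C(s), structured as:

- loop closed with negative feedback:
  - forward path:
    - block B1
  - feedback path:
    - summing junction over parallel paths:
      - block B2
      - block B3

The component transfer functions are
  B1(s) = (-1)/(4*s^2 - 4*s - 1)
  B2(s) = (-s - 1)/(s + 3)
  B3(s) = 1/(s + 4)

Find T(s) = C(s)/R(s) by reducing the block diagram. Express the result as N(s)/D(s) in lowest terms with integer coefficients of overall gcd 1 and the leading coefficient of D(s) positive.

First reduce the diagram to T(s).

1. parallel reduction of B2, B3; result (-s^2 - 4*s - 1)/(s^2 + 7*s + 12)
2. collapse the loop (B1 forward, (B2+B3) return), giving the overall T(s)

Answer: (-s^2 - 7*s - 12)/(4*s^4 + 24*s^3 + 20*s^2 - 51*s - 11)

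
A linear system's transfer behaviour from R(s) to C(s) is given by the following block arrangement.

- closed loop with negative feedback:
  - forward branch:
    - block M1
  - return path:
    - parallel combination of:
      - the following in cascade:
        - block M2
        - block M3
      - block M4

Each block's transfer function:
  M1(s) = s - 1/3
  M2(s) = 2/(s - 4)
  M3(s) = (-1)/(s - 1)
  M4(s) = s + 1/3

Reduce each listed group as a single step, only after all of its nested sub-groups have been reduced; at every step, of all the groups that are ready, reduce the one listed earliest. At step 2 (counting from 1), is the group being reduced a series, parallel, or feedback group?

Answer: parallel

Working:
1. combine M2, M3 in series
2. combine (M2*M3), M4 in parallel
3. collapse the loop (M1 forward, ((M2*M3)+M4) return)
The group at step 2 is a parallel group.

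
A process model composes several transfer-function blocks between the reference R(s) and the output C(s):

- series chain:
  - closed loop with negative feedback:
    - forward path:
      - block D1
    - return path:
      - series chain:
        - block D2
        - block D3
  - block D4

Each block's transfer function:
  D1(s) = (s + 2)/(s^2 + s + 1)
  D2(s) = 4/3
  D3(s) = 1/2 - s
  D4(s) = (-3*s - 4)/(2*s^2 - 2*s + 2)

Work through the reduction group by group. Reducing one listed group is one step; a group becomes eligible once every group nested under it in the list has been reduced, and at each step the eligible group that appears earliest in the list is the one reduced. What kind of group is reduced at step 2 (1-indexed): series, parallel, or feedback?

Step 1 - multiply D2, D3 (series)
Step 2 - feedback reduction of D1, (D2*D3)
Step 3 - series reduction of [D1/(1+D1*(D2*D3))], D4
The group at step 2 is a feedback group.

Final answer: feedback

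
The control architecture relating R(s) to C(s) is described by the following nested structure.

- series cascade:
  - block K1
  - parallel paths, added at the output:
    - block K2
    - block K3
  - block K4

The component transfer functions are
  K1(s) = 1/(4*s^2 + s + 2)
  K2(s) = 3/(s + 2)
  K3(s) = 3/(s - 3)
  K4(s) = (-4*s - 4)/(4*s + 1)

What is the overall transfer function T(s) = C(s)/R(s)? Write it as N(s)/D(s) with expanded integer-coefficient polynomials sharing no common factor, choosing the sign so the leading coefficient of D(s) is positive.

The answer is (-24*s^2 - 12*s + 12)/(16*s^5 - 8*s^4 - 95*s^3 - 55*s^2 - 56*s - 12).

Reasoning:
Step 1 - combine K2, K3 in parallel: (6*s - 3)/(s^2 - s - 6)
Step 2 - reduce the series chain K1, (K2+K3), K4, which is the overall transfer function T(s) = C(s)/R(s) in lowest terms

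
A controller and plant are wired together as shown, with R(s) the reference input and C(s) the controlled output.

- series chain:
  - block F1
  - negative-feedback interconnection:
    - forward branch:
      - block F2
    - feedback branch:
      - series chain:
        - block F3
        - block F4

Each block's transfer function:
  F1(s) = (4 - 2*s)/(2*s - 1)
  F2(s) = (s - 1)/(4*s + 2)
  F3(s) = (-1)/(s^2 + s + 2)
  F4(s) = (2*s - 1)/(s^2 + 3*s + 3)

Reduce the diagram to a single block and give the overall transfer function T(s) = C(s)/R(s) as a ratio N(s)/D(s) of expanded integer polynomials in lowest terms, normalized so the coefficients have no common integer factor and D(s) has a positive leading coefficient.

Step 1. reduce the series chain F3, F4 = (1 - 2*s)/(s^4 + 4*s^3 + 8*s^2 + 9*s + 6)
Step 2. close the feedback loop around F2, (F3*F4) = (s^5 + 3*s^4 + 4*s^3 + s^2 - 3*s - 6)/(4*s^5 + 18*s^4 + 40*s^3 + 50*s^2 + 45*s + 11)
Step 3. series reduction of F1, [F2/(1+F2*(F3*F4))]; the result is T(s) itself (integer coefficients, no common factor, positive leading denominator coefficient)

Therefore the answer is (-2*s^6 - 2*s^5 + 4*s^4 + 14*s^3 + 10*s^2 - 24)/(8*s^6 + 32*s^5 + 62*s^4 + 60*s^3 + 40*s^2 - 23*s - 11).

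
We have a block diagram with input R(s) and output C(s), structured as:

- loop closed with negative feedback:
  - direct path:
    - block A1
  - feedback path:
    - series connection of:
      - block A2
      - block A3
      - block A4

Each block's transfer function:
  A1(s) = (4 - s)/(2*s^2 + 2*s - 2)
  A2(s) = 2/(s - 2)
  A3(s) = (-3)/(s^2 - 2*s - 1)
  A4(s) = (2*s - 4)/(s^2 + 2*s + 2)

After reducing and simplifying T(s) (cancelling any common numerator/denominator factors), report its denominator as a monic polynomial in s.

First reduce the diagram to T(s).

(1) combine A2, A3, A4 in series = (-12)/(s^4 - 3*s^2 - 6*s - 2)
(2) collapse the loop (A1 forward, (A2*A3*A4) return) = (-s^5 + 4*s^4 + 3*s^3 - 6*s^2 - 22*s - 8)/(2*s^6 + 2*s^5 - 8*s^4 - 18*s^3 - 10*s^2 + 20*s - 44)
T(s) is the step-2 result (common factors already cancelled). Leading coefficient of the denominator: 2. Divide through by 2 for the monic polynomial.

Answer: s^6 + s^5 - 4*s^4 - 9*s^3 - 5*s^2 + 10*s - 22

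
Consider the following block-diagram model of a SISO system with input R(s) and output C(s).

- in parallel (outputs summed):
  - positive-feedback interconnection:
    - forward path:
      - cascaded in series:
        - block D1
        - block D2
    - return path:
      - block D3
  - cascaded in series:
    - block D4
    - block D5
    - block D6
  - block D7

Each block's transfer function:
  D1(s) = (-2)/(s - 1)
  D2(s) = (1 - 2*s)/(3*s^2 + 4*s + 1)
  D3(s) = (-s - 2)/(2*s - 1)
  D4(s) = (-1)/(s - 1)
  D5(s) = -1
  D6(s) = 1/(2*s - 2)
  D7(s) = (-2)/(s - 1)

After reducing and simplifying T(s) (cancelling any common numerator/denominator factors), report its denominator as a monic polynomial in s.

1. series reduction of D1, D2 -> (4*s - 2)/(3*s^3 + s^2 - 3*s - 1)
2. reduce the feedback loop with forward (D1*D2) and return D3 -> (4*s - 2)/(3*s^3 + s^2 - s + 3)
3. series reduction of D4, D5, D6 -> 1/(2*s^2 - 4*s + 2)
4. sum the parallel branches [(D1*D2)/(1-(D1*D2)*D3)], (D4*D5*D6), D7 -> (-12*s^4 + 19*s^3 - 11*s^2 - s + 11)/(6*s^5 - 10*s^4 + 12*s^2 - 14*s + 6)
Step 4 gives the fully reduced T(s), with no common factor left to cancel. The denominator's leading coefficient is 6, so divide each of its coefficients by 6 to get the monic form.

Hence the answer: s^5 - 5*s^4/3 + 2*s^2 - 7*s/3 + 1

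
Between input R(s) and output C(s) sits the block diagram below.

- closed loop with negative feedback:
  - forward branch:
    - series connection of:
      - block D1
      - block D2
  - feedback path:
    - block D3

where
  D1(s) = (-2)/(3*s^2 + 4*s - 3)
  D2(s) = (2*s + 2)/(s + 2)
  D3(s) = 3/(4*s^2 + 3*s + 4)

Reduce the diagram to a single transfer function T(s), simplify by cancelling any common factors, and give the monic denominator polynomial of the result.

The answer is s^5 + 49*s^4/12 + 31*s^3/6 + 31*s^2/12 - 5*s/6 - 3.

Reasoning:
(1) combine D1, D2 in series; result (-4*s - 4)/(3*s^3 + 10*s^2 + 5*s - 6)
(2) feedback reduction of (D1*D2), D3; result (-16*s^3 - 28*s^2 - 28*s - 16)/(12*s^5 + 49*s^4 + 62*s^3 + 31*s^2 - 10*s - 36)
That last expression is T(s), already simplified. Scaling its denominator by 1/12 (the reciprocal of the leading coefficient) yields the monic denominator.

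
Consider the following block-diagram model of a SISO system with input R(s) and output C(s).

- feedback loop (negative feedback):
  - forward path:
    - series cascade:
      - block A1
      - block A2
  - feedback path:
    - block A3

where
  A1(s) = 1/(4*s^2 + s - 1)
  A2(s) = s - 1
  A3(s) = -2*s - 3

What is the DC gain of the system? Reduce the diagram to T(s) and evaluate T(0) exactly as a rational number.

First reduce the diagram to T(s).

Step 1: reduce the series chain A1, A2; result (s - 1)/(4*s^2 + s - 1)
Step 2: collapse the loop ((A1*A2) forward, A3 return); result (s - 1)/(2*s^2 + 2)
Evaluating the step-2 result (the overall T(s)) at s = 0 gives T(0) = -1/2.

Answer: -1/2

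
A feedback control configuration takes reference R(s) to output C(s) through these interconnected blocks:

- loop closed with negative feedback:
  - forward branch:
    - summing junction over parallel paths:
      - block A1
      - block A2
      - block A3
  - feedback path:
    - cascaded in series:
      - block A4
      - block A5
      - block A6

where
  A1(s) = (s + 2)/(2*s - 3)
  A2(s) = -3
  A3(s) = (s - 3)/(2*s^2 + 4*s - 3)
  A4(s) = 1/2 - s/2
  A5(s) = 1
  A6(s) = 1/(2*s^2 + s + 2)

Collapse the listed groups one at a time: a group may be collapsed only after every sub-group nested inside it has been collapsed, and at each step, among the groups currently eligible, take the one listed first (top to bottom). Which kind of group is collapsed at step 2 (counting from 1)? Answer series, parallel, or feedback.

Step 1 - add A1, A2, A3 (parallel)
Step 2 - multiply A4, A5, A6 (series)
Step 3 - apply the feedback formula to (A1+A2+A3), (A4*A5*A6)
The group at step 2 is a series group.

Hence the answer: series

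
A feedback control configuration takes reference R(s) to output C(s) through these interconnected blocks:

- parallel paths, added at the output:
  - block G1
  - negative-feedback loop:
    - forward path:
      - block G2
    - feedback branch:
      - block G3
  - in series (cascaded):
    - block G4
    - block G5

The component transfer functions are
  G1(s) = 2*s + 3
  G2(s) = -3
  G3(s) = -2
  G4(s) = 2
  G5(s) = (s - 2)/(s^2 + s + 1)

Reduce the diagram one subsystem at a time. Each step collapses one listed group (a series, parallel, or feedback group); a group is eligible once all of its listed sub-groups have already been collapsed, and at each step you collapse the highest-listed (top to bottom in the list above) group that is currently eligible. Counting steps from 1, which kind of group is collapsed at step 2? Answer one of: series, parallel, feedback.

Step 1 - feedback reduction of G2, G3
Step 2 - reduce the series chain G4, G5
Step 3 - sum the parallel branches G1, [G2/(1+G2*G3)], (G4*G5)
Step 2 collapses a series group.

Answer: series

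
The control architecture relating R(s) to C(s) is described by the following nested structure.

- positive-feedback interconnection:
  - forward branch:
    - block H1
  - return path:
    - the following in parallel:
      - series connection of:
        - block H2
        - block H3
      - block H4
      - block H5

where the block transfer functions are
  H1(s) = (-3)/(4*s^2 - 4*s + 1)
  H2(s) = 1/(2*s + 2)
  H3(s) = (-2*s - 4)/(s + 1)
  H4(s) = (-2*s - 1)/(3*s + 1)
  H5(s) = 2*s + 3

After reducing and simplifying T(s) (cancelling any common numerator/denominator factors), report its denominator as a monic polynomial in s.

Answer: s^5 + 17*s^4/6 + 29*s^3/6 + 5*s^2 + 19*s/12 + 1/12

Working:
Step 1 - series reduction of H2, H3 -> (-s - 2)/(s^2 + 2*s + 1)
Step 2 - parallel reduction of (H2*H3), H4, H5 -> (6*s^4 + 21*s^3 + 23*s^2 + 6*s)/(3*s^3 + 7*s^2 + 5*s + 1)
Step 3 - feedback reduction of H1, ((H2*H3)+H4+H5) -> (-9*s^3 - 21*s^2 - 15*s - 3)/(12*s^5 + 34*s^4 + 58*s^3 + 60*s^2 + 19*s + 1)
T(s) is the step-3 result (common factors already cancelled). Leading coefficient of the denominator: 12. Divide through by 12 for the monic polynomial.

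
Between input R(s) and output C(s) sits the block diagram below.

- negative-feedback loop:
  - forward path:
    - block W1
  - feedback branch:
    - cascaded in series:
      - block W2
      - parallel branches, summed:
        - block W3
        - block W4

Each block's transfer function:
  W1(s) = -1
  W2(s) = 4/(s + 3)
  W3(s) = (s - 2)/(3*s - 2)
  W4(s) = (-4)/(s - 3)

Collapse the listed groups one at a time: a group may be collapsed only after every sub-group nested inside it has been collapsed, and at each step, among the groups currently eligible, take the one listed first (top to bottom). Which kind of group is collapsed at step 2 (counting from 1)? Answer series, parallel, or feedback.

The answer is series.

Reasoning:
Step 1: reduce the parallel group W3, W4
Step 2: combine W2, (W3+W4) in series
Step 3: reduce the feedback loop with forward W1 and return (W2*(W3+W4))
At step 2 the group reduced is series.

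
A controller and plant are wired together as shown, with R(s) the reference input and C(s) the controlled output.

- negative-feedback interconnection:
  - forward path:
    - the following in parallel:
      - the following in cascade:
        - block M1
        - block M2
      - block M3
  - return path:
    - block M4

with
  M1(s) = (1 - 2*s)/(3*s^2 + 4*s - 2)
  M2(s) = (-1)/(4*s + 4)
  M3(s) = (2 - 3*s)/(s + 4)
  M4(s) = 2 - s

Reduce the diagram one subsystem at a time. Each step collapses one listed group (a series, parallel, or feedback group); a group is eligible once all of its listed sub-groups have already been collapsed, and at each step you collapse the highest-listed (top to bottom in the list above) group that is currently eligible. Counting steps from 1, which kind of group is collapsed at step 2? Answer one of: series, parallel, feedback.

The answer is parallel.

Reasoning:
Step 1: combine M1, M2 in series
Step 2: add (M1*M2), M3 (parallel)
Step 3: feedback reduction of ((M1*M2)+M3), M4
The group at step 2 is a parallel group.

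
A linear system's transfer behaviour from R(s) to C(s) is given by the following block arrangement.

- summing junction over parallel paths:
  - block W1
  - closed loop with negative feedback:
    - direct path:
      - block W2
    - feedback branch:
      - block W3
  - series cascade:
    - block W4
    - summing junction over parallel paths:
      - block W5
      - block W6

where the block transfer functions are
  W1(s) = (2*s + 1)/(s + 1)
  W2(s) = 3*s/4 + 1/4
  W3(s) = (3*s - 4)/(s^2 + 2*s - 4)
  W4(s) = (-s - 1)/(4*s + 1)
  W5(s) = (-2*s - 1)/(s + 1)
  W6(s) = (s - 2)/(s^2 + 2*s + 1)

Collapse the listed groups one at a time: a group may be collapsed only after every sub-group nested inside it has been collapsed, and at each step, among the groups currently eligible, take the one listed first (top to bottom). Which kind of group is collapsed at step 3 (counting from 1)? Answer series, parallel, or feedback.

(1) collapse the loop (W2 forward, W3 return)
(2) sum the parallel branches W5, W6
(3) series reduction of W4, (W5+W6)
(4) reduce the parallel group W1, [W2/(1+W2*W3)], (W4*(W5+W6))
At step 3 the group reduced is series.

Therefore the answer is series.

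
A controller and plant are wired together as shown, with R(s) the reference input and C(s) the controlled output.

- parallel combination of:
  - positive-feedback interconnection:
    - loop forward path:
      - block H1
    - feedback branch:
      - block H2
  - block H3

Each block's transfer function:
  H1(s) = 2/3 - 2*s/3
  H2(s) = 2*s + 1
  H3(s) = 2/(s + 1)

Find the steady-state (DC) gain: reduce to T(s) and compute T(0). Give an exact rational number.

1. reduce the feedback loop with forward H1 and return H2, giving (2 - 2*s)/(4*s^2 - 2*s + 1)
2. parallel reduction of [H1/(1-H1*H2)], H3, giving (6*s^2 - 4*s + 4)/(4*s^3 + 2*s^2 - s + 1)
Evaluating the step-2 result (the overall T(s)) at s = 0 gives T(0) = 4/1 = 4.

Therefore the answer is 4.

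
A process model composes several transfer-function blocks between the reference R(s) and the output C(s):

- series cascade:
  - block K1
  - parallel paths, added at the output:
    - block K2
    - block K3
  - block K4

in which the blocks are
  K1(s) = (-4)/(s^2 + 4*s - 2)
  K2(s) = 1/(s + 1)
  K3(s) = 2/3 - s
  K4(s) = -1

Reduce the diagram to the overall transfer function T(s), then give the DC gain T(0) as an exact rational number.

Reducing step by step:

Step 1 - add K2, K3 (parallel): (-3*s^2 - s + 5)/(3*s + 3)
Step 2 - combine K1, (K2+K3), K4 in series: (-12*s^2 - 4*s + 20)/(3*s^3 + 15*s^2 + 6*s - 6)
Step 2 gives the overall T(s). Then T(0) = 20/(-6) = -10/3.

Answer: -10/3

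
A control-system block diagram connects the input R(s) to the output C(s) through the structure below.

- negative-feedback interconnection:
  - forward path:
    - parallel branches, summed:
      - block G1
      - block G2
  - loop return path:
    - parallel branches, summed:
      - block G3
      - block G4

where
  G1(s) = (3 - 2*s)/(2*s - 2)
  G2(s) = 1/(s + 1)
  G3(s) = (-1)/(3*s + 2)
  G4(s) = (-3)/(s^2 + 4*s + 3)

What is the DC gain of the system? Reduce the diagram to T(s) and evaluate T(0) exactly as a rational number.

Answer: -2/7

Working:
Step 1: combine G1, G2 in parallel -> (-2*s^2 + 3*s + 1)/(2*s^2 - 2)
Step 2: combine G3, G4 in parallel -> (-s^2 - 13*s - 9)/(3*s^3 + 14*s^2 + 17*s + 6)
Step 3: close the feedback loop around (G1+G2), (G3+G4) -> (-6*s^5 - 19*s^4 + 11*s^3 + 53*s^2 + 35*s + 6)/(6*s^5 + 30*s^4 + 51*s^3 - 38*s^2 - 74*s - 21)
Step 3 gives the overall T(s). Then T(0) = 6/(-21) = -2/7.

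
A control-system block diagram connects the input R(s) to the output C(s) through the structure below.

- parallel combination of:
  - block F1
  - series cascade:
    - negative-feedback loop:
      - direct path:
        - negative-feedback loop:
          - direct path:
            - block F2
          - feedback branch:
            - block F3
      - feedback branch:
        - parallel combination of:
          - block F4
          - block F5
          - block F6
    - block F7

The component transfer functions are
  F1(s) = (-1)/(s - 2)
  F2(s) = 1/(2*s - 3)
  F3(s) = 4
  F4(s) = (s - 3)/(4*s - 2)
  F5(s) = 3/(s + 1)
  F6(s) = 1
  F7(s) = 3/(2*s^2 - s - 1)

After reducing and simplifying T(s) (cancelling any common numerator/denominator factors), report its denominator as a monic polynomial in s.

Reducing step by step:

Step 1. close the feedback loop around F2, F3; result 1/(2*s + 1)
Step 2. reduce the parallel group F4, F5, F6; result (5*s^2 + 12*s - 11)/(4*s^2 + 2*s - 2)
Step 3. reduce the feedback loop with forward [F2/(1+F2*F3)] and return (F4+F5+F6); result (4*s^2 + 2*s - 2)/(8*s^3 + 13*s^2 + 10*s - 13)
Step 4. series reduction of [[F2/(1+F2*F3)]/(1+[F2/(1+F2*F3)]*(F4+F5+F6))], F7; result (12*s^2 + 6*s - 6)/(16*s^5 + 18*s^4 - s^3 - 49*s^2 + 3*s + 13)
Step 5. add F1, ([[F2/(1+F2*F3)]/(1+[F2/(1+F2*F3)]*(F4+F5+F6))]*F7) (parallel); result (-16*s^5 - 18*s^4 + 13*s^3 + 31*s^2 - 21*s - 1)/(16*s^6 - 14*s^5 - 37*s^4 - 47*s^3 + 101*s^2 + 7*s - 26)
Step 5 gives the fully reduced T(s), with no common factor left to cancel. The denominator's leading coefficient is 16, so divide each of its coefficients by 16 to get the monic form.

Answer: s^6 - 7*s^5/8 - 37*s^4/16 - 47*s^3/16 + 101*s^2/16 + 7*s/16 - 13/8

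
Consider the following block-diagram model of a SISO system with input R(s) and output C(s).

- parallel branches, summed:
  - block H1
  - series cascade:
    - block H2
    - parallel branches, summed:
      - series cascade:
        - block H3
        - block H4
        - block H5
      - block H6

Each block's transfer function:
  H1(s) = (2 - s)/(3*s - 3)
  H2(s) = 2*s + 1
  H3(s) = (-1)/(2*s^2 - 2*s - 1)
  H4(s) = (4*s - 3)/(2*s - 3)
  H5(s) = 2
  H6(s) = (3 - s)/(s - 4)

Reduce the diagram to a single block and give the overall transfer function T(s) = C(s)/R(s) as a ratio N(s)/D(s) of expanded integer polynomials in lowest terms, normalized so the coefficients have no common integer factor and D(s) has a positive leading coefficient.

Step 1. cascade H3, H4, H5, giving (6 - 8*s)/(4*s^3 - 10*s^2 + 4*s + 3)
Step 2. combine (H3*H4*H5), H6 in parallel, giving (-4*s^4 + 22*s^3 - 42*s^2 + 47*s - 15)/(4*s^4 - 26*s^3 + 44*s^2 - 13*s - 12)
Step 3. reduce the series chain H2, ((H3*H4*H5)+H6), giving (-8*s^5 + 40*s^4 - 62*s^3 + 52*s^2 + 17*s - 15)/(4*s^4 - 26*s^3 + 44*s^2 - 13*s - 12)
Step 4. add H1, (H2*((H3*H4*H5)+H6)) (parallel); the result is T(s) itself (integer coefficients, no common factor, positive leading denominator coefficient)

Therefore the answer is (-24*s^6 + 140*s^5 - 272*s^4 + 246*s^3 - 4*s^2 - 110*s + 21)/(12*s^5 - 90*s^4 + 210*s^3 - 171*s^2 + 3*s + 36).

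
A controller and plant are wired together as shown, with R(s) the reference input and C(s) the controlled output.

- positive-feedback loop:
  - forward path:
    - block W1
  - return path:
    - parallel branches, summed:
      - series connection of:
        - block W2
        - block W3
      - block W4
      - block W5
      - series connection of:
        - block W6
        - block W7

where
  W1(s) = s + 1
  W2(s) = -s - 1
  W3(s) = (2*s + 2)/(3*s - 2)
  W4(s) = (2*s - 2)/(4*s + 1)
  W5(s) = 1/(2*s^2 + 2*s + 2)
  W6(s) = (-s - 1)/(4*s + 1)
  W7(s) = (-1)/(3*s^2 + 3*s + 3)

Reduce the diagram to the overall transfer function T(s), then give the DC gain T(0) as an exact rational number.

1. reduce the series chain W2, W3 gives (-2*s^2 - 4*s - 2)/(3*s - 2)
2. cascade W6, W7 gives (s + 1)/(12*s^3 + 15*s^2 + 15*s + 3)
3. sum the parallel branches (W2*W3), W4, W5, (W6*W7) gives (-48*s^5 - 120*s^4 - 252*s^3 - 150*s^2 - 133*s + 2)/(72*s^4 + 42*s^3 + 30*s^2 - 42*s - 12)
4. collapse the loop (W1 forward, ((W2*W3)+W4+W5+(W6*W7)) return) gives (72*s^5 + 114*s^4 + 72*s^3 - 12*s^2 - 54*s - 12)/(48*s^6 + 168*s^5 + 444*s^4 + 444*s^3 + 313*s^2 + 89*s - 14)
Evaluating the step-4 result (the overall T(s)) at s = 0 gives T(0) = -12/(-14) = 6/7.

Therefore the answer is 6/7.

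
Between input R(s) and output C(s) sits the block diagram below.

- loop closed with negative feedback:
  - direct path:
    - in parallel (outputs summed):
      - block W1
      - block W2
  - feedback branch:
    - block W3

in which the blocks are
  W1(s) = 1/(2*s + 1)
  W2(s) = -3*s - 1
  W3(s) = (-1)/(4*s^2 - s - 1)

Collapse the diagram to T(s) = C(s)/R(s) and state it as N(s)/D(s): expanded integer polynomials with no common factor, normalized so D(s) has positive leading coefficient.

Step 1 - sum the parallel branches W1, W2: (-6*s^2 - 5*s)/(2*s + 1)
Step 2 - apply the feedback formula to (W1+W2), W3: this yields T(s), and no further normalization is needed

Answer: (-24*s^4 - 14*s^3 + 11*s^2 + 5*s)/(8*s^3 + 8*s^2 + 2*s - 1)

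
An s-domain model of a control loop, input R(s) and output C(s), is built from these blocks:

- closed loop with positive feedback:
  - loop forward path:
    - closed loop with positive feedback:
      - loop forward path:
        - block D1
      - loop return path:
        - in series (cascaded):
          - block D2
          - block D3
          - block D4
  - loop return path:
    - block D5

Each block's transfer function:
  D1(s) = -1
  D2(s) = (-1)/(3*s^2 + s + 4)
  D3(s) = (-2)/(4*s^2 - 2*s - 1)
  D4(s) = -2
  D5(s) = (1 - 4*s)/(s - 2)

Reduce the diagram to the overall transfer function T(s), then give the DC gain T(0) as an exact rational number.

1. cascade D2, D3, D4 = (-4)/(12*s^4 - 2*s^3 + 11*s^2 - 9*s - 4)
2. feedback reduction of D1, (D2*D3*D4) = (-12*s^4 + 2*s^3 - 11*s^2 + 9*s + 4)/(12*s^4 - 2*s^3 + 11*s^2 - 9*s - 8)
3. apply the feedback formula to [D1/(1-D1*(D2*D3*D4))], D5 = (12*s^5 - 26*s^4 + 15*s^3 - 31*s^2 + 14*s + 8)/(36*s^5 + 6*s^4 + 31*s^3 - 16*s^2 - 17*s - 12)
The step-3 result is T(s). Setting s = 0: T(0) = 8/(-12) = -2/3.

Answer: -2/3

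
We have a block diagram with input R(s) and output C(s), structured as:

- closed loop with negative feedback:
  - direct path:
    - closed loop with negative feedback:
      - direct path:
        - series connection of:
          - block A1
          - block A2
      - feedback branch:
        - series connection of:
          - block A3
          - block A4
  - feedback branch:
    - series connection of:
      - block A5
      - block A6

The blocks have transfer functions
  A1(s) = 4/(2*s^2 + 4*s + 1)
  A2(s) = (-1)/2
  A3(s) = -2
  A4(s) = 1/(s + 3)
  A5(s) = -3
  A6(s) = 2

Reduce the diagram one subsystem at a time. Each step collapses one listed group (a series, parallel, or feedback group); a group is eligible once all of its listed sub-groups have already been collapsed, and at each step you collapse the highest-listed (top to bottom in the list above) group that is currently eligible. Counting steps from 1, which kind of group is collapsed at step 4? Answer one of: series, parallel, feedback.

Step 1: reduce the series chain A1, A2
Step 2: series reduction of A3, A4
Step 3: apply the feedback formula to (A1*A2), (A3*A4)
Step 4: combine A5, A6 in series
Step 5: collapse the loop ([(A1*A2)/(1+(A1*A2)*(A3*A4))] forward, (A5*A6) return)
Step 4: series.

Hence the answer: series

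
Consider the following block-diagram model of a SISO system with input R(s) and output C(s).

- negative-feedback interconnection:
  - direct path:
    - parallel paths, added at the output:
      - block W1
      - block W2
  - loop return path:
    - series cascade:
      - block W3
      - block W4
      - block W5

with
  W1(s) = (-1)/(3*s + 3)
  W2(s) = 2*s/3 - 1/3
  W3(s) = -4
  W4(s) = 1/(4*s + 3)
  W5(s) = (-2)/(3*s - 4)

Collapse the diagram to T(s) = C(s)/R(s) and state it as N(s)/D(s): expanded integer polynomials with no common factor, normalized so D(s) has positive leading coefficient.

Step 1. parallel reduction of W1, W2, giving (2*s^2 + s - 2)/(3*s + 3)
Step 2. cascade W3, W4, W5, giving 8/(12*s^2 - 7*s - 12)
Step 3. collapse the loop ((W1+W2) forward, (W3*W4*W5) return), giving the overall T(s)

Answer: (24*s^4 - 2*s^3 - 55*s^2 + 2*s + 24)/(36*s^3 + 31*s^2 - 49*s - 52)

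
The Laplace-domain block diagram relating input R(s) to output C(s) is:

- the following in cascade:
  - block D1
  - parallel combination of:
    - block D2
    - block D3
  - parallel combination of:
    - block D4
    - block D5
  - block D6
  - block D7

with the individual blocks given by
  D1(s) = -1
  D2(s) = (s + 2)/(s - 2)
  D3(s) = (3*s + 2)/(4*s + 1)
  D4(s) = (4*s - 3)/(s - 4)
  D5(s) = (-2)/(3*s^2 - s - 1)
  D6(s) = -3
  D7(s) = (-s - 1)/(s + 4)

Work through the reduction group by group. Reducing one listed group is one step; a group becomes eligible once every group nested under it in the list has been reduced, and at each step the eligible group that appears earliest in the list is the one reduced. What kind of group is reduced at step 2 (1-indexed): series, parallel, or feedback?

The answer is parallel.

Reasoning:
1. add D2, D3 (parallel)
2. add D4, D5 (parallel)
3. reduce the series chain D1, (D2+D3), (D4+D5), D6, D7
So the answer for step 2 is parallel.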